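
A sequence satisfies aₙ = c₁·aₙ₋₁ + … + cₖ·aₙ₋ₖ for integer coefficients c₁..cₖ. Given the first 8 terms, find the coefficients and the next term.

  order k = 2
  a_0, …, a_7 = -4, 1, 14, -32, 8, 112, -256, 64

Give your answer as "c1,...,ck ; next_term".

  a_2 = -2·1 + -4·-4 = 14
  a_3 = -2·14 + -4·1 = -32
  a_4 = -2·-32 + -4·14 = 8
  a_5 = -2·8 + -4·-32 = 112
  a_6 = -2·112 + -4·8 = -256
  a_7 = -2·-256 + -4·112 = 64
  a_8 = -2·64 + -4·-256 = 896

-2,-4 ; 896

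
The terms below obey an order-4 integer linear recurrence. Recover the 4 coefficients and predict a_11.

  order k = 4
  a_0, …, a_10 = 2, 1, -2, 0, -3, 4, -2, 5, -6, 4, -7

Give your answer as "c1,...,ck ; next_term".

  a_4 = -1·0 + 0·-2 + -1·1 + -1·2 = -3
  a_5 = -1·-3 + 0·0 + -1·-2 + -1·1 = 4
  a_6 = -1·4 + 0·-3 + -1·0 + -1·-2 = -2
  a_7 = -1·-2 + 0·4 + -1·-3 + -1·0 = 5
  a_8 = -1·5 + 0·-2 + -1·4 + -1·-3 = -6
  a_9 = -1·-6 + 0·5 + -1·-2 + -1·4 = 4
  a_10 = -1·4 + 0·-6 + -1·5 + -1·-2 = -7
  a_11 = -1·-7 + 0·4 + -1·-6 + -1·5 = 8

-1,0,-1,-1 ; 8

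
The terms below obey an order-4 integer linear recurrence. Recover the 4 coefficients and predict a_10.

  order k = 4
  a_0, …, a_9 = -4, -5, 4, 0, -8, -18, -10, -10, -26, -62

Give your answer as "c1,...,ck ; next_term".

1,0,0,2 ; -82

  a_4 = 1·0 + 0·4 + 0·-5 + 2·-4 = -8
  a_5 = 1·-8 + 0·0 + 0·4 + 2·-5 = -18
  a_6 = 1·-18 + 0·-8 + 0·0 + 2·4 = -10
  a_7 = 1·-10 + 0·-18 + 0·-8 + 2·0 = -10
  a_8 = 1·-10 + 0·-10 + 0·-18 + 2·-8 = -26
  a_9 = 1·-26 + 0·-10 + 0·-10 + 2·-18 = -62
  a_10 = 1·-62 + 0·-26 + 0·-10 + 2·-10 = -82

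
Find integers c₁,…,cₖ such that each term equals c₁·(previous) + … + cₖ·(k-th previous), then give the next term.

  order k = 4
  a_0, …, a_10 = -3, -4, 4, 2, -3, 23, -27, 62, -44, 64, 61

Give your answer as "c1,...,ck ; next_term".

  a_4 = -1·2 + 2·4 + 3·-4 + -1·-3 = -3
  a_5 = -1·-3 + 2·2 + 3·4 + -1·-4 = 23
  a_6 = -1·23 + 2·-3 + 3·2 + -1·4 = -27
  a_7 = -1·-27 + 2·23 + 3·-3 + -1·2 = 62
  a_8 = -1·62 + 2·-27 + 3·23 + -1·-3 = -44
  a_9 = -1·-44 + 2·62 + 3·-27 + -1·23 = 64
  a_10 = -1·64 + 2·-44 + 3·62 + -1·-27 = 61
  a_11 = -1·61 + 2·64 + 3·-44 + -1·62 = -127

-1,2,3,-1 ; -127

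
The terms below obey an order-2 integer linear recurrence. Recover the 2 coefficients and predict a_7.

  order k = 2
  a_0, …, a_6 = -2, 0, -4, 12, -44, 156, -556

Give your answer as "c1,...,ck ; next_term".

  a_2 = -3·0 + 2·-2 = -4
  a_3 = -3·-4 + 2·0 = 12
  a_4 = -3·12 + 2·-4 = -44
  a_5 = -3·-44 + 2·12 = 156
  a_6 = -3·156 + 2·-44 = -556
  a_7 = -3·-556 + 2·156 = 1980

-3,2 ; 1980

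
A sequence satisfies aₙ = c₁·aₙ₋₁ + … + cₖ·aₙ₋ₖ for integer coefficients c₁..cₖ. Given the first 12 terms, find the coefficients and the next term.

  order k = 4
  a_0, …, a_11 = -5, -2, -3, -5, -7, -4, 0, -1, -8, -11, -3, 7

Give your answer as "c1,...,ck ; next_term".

  a_4 = 1·-5 + -1·-3 + 0·-2 + 1·-5 = -7
  a_5 = 1·-7 + -1·-5 + 0·-3 + 1·-2 = -4
  a_6 = 1·-4 + -1·-7 + 0·-5 + 1·-3 = 0
  a_7 = 1·0 + -1·-4 + 0·-7 + 1·-5 = -1
  a_8 = 1·-1 + -1·0 + 0·-4 + 1·-7 = -8
  a_9 = 1·-8 + -1·-1 + 0·0 + 1·-4 = -11
  a_10 = 1·-11 + -1·-8 + 0·-1 + 1·0 = -3
  a_11 = 1·-3 + -1·-11 + 0·-8 + 1·-1 = 7
  a_12 = 1·7 + -1·-3 + 0·-11 + 1·-8 = 2

1,-1,0,1 ; 2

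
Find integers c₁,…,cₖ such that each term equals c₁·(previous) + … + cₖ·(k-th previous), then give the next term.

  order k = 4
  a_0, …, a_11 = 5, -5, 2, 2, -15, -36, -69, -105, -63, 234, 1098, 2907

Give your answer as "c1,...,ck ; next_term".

3,-3,0,-3 ; 5616

  a_4 = 3·2 + -3·2 + 0·-5 + -3·5 = -15
  a_5 = 3·-15 + -3·2 + 0·2 + -3·-5 = -36
  a_6 = 3·-36 + -3·-15 + 0·2 + -3·2 = -69
  a_7 = 3·-69 + -3·-36 + 0·-15 + -3·2 = -105
  a_8 = 3·-105 + -3·-69 + 0·-36 + -3·-15 = -63
  a_9 = 3·-63 + -3·-105 + 0·-69 + -3·-36 = 234
  a_10 = 3·234 + -3·-63 + 0·-105 + -3·-69 = 1098
  a_11 = 3·1098 + -3·234 + 0·-63 + -3·-105 = 2907
  a_12 = 3·2907 + -3·1098 + 0·234 + -3·-63 = 5616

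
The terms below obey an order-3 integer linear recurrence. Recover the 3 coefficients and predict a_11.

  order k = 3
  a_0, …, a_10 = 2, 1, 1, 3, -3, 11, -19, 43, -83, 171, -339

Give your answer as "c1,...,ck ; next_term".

  a_3 = -2·1 + 1·1 + 2·2 = 3
  a_4 = -2·3 + 1·1 + 2·1 = -3
  a_5 = -2·-3 + 1·3 + 2·1 = 11
  a_6 = -2·11 + 1·-3 + 2·3 = -19
  a_7 = -2·-19 + 1·11 + 2·-3 = 43
  a_8 = -2·43 + 1·-19 + 2·11 = -83
  a_9 = -2·-83 + 1·43 + 2·-19 = 171
  a_10 = -2·171 + 1·-83 + 2·43 = -339
  a_11 = -2·-339 + 1·171 + 2·-83 = 683

-2,1,2 ; 683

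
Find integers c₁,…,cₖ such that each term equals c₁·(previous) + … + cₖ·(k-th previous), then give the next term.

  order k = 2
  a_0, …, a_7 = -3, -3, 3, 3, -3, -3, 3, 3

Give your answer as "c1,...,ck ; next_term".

0,-1 ; -3

  a_2 = 0·-3 + -1·-3 = 3
  a_3 = 0·3 + -1·-3 = 3
  a_4 = 0·3 + -1·3 = -3
  a_5 = 0·-3 + -1·3 = -3
  a_6 = 0·-3 + -1·-3 = 3
  a_7 = 0·3 + -1·-3 = 3
  a_8 = 0·3 + -1·3 = -3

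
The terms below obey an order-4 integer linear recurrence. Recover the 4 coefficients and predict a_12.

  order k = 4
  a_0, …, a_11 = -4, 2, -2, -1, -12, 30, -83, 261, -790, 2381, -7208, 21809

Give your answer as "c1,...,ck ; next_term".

  a_4 = -2·-1 + 2·-2 + -3·2 + 1·-4 = -12
  a_5 = -2·-12 + 2·-1 + -3·-2 + 1·2 = 30
  a_6 = -2·30 + 2·-12 + -3·-1 + 1·-2 = -83
  a_7 = -2·-83 + 2·30 + -3·-12 + 1·-1 = 261
  a_8 = -2·261 + 2·-83 + -3·30 + 1·-12 = -790
  a_9 = -2·-790 + 2·261 + -3·-83 + 1·30 = 2381
  a_10 = -2·2381 + 2·-790 + -3·261 + 1·-83 = -7208
  a_11 = -2·-7208 + 2·2381 + -3·-790 + 1·261 = 21809
  a_12 = -2·21809 + 2·-7208 + -3·2381 + 1·-790 = -65967

-2,2,-3,1 ; -65967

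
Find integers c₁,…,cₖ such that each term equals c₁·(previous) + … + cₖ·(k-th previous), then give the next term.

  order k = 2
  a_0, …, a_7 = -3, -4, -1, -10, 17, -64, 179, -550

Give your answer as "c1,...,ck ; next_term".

-2,3 ; 1637

  a_2 = -2·-4 + 3·-3 = -1
  a_3 = -2·-1 + 3·-4 = -10
  a_4 = -2·-10 + 3·-1 = 17
  a_5 = -2·17 + 3·-10 = -64
  a_6 = -2·-64 + 3·17 = 179
  a_7 = -2·179 + 3·-64 = -550
  a_8 = -2·-550 + 3·179 = 1637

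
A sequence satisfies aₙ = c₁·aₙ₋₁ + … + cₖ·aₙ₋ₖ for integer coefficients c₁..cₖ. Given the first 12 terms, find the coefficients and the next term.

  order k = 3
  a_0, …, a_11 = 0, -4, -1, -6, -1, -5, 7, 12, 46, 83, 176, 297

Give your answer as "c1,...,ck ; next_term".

2,1,-3 ; 521

  a_3 = 2·-1 + 1·-4 + -3·0 = -6
  a_4 = 2·-6 + 1·-1 + -3·-4 = -1
  a_5 = 2·-1 + 1·-6 + -3·-1 = -5
  a_6 = 2·-5 + 1·-1 + -3·-6 = 7
  a_7 = 2·7 + 1·-5 + -3·-1 = 12
  a_8 = 2·12 + 1·7 + -3·-5 = 46
  a_9 = 2·46 + 1·12 + -3·7 = 83
  a_10 = 2·83 + 1·46 + -3·12 = 176
  a_11 = 2·176 + 1·83 + -3·46 = 297
  a_12 = 2·297 + 1·176 + -3·83 = 521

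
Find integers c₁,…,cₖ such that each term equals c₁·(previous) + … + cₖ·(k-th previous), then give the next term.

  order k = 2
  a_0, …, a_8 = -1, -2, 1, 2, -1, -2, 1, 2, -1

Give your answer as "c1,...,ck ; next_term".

  a_2 = 0·-2 + -1·-1 = 1
  a_3 = 0·1 + -1·-2 = 2
  a_4 = 0·2 + -1·1 = -1
  a_5 = 0·-1 + -1·2 = -2
  a_6 = 0·-2 + -1·-1 = 1
  a_7 = 0·1 + -1·-2 = 2
  a_8 = 0·2 + -1·1 = -1
  a_9 = 0·-1 + -1·2 = -2

0,-1 ; -2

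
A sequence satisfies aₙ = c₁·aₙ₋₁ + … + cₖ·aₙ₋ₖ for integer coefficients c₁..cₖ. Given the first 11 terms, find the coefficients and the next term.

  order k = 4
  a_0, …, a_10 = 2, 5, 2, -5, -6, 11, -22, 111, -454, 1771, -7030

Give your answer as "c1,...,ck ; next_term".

-4,-1,-4,-2 ; 27943

  a_4 = -4·-5 + -1·2 + -4·5 + -2·2 = -6
  a_5 = -4·-6 + -1·-5 + -4·2 + -2·5 = 11
  a_6 = -4·11 + -1·-6 + -4·-5 + -2·2 = -22
  a_7 = -4·-22 + -1·11 + -4·-6 + -2·-5 = 111
  a_8 = -4·111 + -1·-22 + -4·11 + -2·-6 = -454
  a_9 = -4·-454 + -1·111 + -4·-22 + -2·11 = 1771
  a_10 = -4·1771 + -1·-454 + -4·111 + -2·-22 = -7030
  a_11 = -4·-7030 + -1·1771 + -4·-454 + -2·111 = 27943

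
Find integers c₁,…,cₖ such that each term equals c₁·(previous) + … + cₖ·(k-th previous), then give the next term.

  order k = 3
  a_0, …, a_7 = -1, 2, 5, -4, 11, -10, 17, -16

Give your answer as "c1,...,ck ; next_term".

  a_3 = -1·5 + 1·2 + 1·-1 = -4
  a_4 = -1·-4 + 1·5 + 1·2 = 11
  a_5 = -1·11 + 1·-4 + 1·5 = -10
  a_6 = -1·-10 + 1·11 + 1·-4 = 17
  a_7 = -1·17 + 1·-10 + 1·11 = -16
  a_8 = -1·-16 + 1·17 + 1·-10 = 23

-1,1,1 ; 23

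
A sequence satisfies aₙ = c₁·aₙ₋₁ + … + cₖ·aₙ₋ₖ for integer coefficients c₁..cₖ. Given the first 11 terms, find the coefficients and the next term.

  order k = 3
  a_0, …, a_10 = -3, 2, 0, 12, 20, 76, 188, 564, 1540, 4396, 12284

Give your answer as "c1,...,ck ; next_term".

2,3,-2 ; 34676

  a_3 = 2·0 + 3·2 + -2·-3 = 12
  a_4 = 2·12 + 3·0 + -2·2 = 20
  a_5 = 2·20 + 3·12 + -2·0 = 76
  a_6 = 2·76 + 3·20 + -2·12 = 188
  a_7 = 2·188 + 3·76 + -2·20 = 564
  a_8 = 2·564 + 3·188 + -2·76 = 1540
  a_9 = 2·1540 + 3·564 + -2·188 = 4396
  a_10 = 2·4396 + 3·1540 + -2·564 = 12284
  a_11 = 2·12284 + 3·4396 + -2·1540 = 34676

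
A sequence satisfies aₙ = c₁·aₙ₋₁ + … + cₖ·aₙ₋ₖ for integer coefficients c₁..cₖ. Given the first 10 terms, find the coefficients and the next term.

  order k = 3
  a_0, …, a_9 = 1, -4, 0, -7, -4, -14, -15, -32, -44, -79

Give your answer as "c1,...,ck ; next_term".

0,2,1 ; -120

  a_3 = 0·0 + 2·-4 + 1·1 = -7
  a_4 = 0·-7 + 2·0 + 1·-4 = -4
  a_5 = 0·-4 + 2·-7 + 1·0 = -14
  a_6 = 0·-14 + 2·-4 + 1·-7 = -15
  a_7 = 0·-15 + 2·-14 + 1·-4 = -32
  a_8 = 0·-32 + 2·-15 + 1·-14 = -44
  a_9 = 0·-44 + 2·-32 + 1·-15 = -79
  a_10 = 0·-79 + 2·-44 + 1·-32 = -120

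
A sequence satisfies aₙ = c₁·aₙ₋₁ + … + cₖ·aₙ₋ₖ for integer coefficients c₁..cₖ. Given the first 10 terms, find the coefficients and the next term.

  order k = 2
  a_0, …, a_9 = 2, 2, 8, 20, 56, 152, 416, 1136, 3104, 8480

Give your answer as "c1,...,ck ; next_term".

2,2 ; 23168

  a_2 = 2·2 + 2·2 = 8
  a_3 = 2·8 + 2·2 = 20
  a_4 = 2·20 + 2·8 = 56
  a_5 = 2·56 + 2·20 = 152
  a_6 = 2·152 + 2·56 = 416
  a_7 = 2·416 + 2·152 = 1136
  a_8 = 2·1136 + 2·416 = 3104
  a_9 = 2·3104 + 2·1136 = 8480
  a_10 = 2·8480 + 2·3104 = 23168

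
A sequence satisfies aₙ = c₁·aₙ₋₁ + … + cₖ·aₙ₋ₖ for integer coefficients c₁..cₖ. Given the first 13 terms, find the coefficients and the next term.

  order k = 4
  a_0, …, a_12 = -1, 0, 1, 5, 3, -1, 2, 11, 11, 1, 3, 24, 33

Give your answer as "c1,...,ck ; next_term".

  a_4 = 1·5 + -1·1 + 1·0 + 1·-1 = 3
  a_5 = 1·3 + -1·5 + 1·1 + 1·0 = -1
  a_6 = 1·-1 + -1·3 + 1·5 + 1·1 = 2
  a_7 = 1·2 + -1·-1 + 1·3 + 1·5 = 11
  a_8 = 1·11 + -1·2 + 1·-1 + 1·3 = 11
  a_9 = 1·11 + -1·11 + 1·2 + 1·-1 = 1
  a_10 = 1·1 + -1·11 + 1·11 + 1·2 = 3
  a_11 = 1·3 + -1·1 + 1·11 + 1·11 = 24
  a_12 = 1·24 + -1·3 + 1·1 + 1·11 = 33
  a_13 = 1·33 + -1·24 + 1·3 + 1·1 = 13

1,-1,1,1 ; 13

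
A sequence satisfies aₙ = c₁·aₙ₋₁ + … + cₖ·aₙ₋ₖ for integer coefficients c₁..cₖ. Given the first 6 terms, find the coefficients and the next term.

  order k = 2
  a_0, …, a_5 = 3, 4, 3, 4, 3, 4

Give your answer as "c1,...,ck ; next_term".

  a_2 = 0·4 + 1·3 = 3
  a_3 = 0·3 + 1·4 = 4
  a_4 = 0·4 + 1·3 = 3
  a_5 = 0·3 + 1·4 = 4
  a_6 = 0·4 + 1·3 = 3

0,1 ; 3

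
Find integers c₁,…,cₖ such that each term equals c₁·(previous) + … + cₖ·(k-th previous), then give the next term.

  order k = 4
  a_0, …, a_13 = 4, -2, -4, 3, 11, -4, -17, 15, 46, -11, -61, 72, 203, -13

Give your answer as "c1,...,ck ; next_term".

  a_4 = 1·3 + -1·-4 + 2·-2 + 2·4 = 11
  a_5 = 1·11 + -1·3 + 2·-4 + 2·-2 = -4
  a_6 = 1·-4 + -1·11 + 2·3 + 2·-4 = -17
  a_7 = 1·-17 + -1·-4 + 2·11 + 2·3 = 15
  a_8 = 1·15 + -1·-17 + 2·-4 + 2·11 = 46
  a_9 = 1·46 + -1·15 + 2·-17 + 2·-4 = -11
  a_10 = 1·-11 + -1·46 + 2·15 + 2·-17 = -61
  a_11 = 1·-61 + -1·-11 + 2·46 + 2·15 = 72
  a_12 = 1·72 + -1·-61 + 2·-11 + 2·46 = 203
  a_13 = 1·203 + -1·72 + 2·-61 + 2·-11 = -13
  a_14 = 1·-13 + -1·203 + 2·72 + 2·-61 = -194

1,-1,2,2 ; -194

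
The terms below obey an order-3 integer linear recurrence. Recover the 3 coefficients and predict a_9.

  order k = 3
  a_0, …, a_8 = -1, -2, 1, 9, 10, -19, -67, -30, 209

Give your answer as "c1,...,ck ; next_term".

  a_3 = 1·1 + -3·-2 + -2·-1 = 9
  a_4 = 1·9 + -3·1 + -2·-2 = 10
  a_5 = 1·10 + -3·9 + -2·1 = -19
  a_6 = 1·-19 + -3·10 + -2·9 = -67
  a_7 = 1·-67 + -3·-19 + -2·10 = -30
  a_8 = 1·-30 + -3·-67 + -2·-19 = 209
  a_9 = 1·209 + -3·-30 + -2·-67 = 433

1,-3,-2 ; 433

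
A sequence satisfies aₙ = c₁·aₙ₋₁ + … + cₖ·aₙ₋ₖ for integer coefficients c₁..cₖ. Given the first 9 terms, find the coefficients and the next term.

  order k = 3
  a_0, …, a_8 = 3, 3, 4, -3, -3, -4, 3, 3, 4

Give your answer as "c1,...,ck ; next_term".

  a_3 = 0·4 + 0·3 + -1·3 = -3
  a_4 = 0·-3 + 0·4 + -1·3 = -3
  a_5 = 0·-3 + 0·-3 + -1·4 = -4
  a_6 = 0·-4 + 0·-3 + -1·-3 = 3
  a_7 = 0·3 + 0·-4 + -1·-3 = 3
  a_8 = 0·3 + 0·3 + -1·-4 = 4
  a_9 = 0·4 + 0·3 + -1·3 = -3

0,0,-1 ; -3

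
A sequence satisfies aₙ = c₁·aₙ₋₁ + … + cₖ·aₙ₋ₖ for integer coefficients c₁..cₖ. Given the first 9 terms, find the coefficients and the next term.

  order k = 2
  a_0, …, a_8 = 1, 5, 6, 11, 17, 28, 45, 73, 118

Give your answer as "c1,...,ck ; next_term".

  a_2 = 1·5 + 1·1 = 6
  a_3 = 1·6 + 1·5 = 11
  a_4 = 1·11 + 1·6 = 17
  a_5 = 1·17 + 1·11 = 28
  a_6 = 1·28 + 1·17 = 45
  a_7 = 1·45 + 1·28 = 73
  a_8 = 1·73 + 1·45 = 118
  a_9 = 1·118 + 1·73 = 191

1,1 ; 191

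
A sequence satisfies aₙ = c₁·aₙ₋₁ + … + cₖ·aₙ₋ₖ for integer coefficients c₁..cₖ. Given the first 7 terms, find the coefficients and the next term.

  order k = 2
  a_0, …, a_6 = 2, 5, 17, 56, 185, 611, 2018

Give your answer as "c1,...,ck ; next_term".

  a_2 = 3·5 + 1·2 = 17
  a_3 = 3·17 + 1·5 = 56
  a_4 = 3·56 + 1·17 = 185
  a_5 = 3·185 + 1·56 = 611
  a_6 = 3·611 + 1·185 = 2018
  a_7 = 3·2018 + 1·611 = 6665

3,1 ; 6665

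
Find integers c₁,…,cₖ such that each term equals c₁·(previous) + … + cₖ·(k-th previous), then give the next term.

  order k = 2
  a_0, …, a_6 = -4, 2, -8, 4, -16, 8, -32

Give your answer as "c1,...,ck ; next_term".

0,2 ; 16

  a_2 = 0·2 + 2·-4 = -8
  a_3 = 0·-8 + 2·2 = 4
  a_4 = 0·4 + 2·-8 = -16
  a_5 = 0·-16 + 2·4 = 8
  a_6 = 0·8 + 2·-16 = -32
  a_7 = 0·-32 + 2·8 = 16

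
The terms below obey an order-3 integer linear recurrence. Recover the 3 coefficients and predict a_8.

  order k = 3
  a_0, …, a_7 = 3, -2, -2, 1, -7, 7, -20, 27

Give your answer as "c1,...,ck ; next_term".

  a_3 = -1·-2 + 2·-2 + 1·3 = 1
  a_4 = -1·1 + 2·-2 + 1·-2 = -7
  a_5 = -1·-7 + 2·1 + 1·-2 = 7
  a_6 = -1·7 + 2·-7 + 1·1 = -20
  a_7 = -1·-20 + 2·7 + 1·-7 = 27
  a_8 = -1·27 + 2·-20 + 1·7 = -60

-1,2,1 ; -60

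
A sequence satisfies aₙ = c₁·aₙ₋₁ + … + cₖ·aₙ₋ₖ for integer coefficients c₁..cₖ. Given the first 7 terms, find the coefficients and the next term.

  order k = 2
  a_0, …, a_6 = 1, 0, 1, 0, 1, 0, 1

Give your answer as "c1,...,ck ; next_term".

  a_2 = 0·0 + 1·1 = 1
  a_3 = 0·1 + 1·0 = 0
  a_4 = 0·0 + 1·1 = 1
  a_5 = 0·1 + 1·0 = 0
  a_6 = 0·0 + 1·1 = 1
  a_7 = 0·1 + 1·0 = 0

0,1 ; 0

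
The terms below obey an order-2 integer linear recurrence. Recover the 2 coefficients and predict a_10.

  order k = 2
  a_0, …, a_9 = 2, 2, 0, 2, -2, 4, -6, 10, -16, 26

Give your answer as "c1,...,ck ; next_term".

-1,1 ; -42

  a_2 = -1·2 + 1·2 = 0
  a_3 = -1·0 + 1·2 = 2
  a_4 = -1·2 + 1·0 = -2
  a_5 = -1·-2 + 1·2 = 4
  a_6 = -1·4 + 1·-2 = -6
  a_7 = -1·-6 + 1·4 = 10
  a_8 = -1·10 + 1·-6 = -16
  a_9 = -1·-16 + 1·10 = 26
  a_10 = -1·26 + 1·-16 = -42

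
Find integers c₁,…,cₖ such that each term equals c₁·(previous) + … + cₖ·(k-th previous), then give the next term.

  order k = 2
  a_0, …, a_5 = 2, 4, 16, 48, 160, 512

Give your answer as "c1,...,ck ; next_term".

2,4 ; 1664

  a_2 = 2·4 + 4·2 = 16
  a_3 = 2·16 + 4·4 = 48
  a_4 = 2·48 + 4·16 = 160
  a_5 = 2·160 + 4·48 = 512
  a_6 = 2·512 + 4·160 = 1664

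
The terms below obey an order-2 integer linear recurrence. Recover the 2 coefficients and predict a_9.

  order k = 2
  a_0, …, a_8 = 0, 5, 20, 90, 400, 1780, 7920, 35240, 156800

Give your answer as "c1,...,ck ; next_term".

  a_2 = 4·5 + 2·0 = 20
  a_3 = 4·20 + 2·5 = 90
  a_4 = 4·90 + 2·20 = 400
  a_5 = 4·400 + 2·90 = 1780
  a_6 = 4·1780 + 2·400 = 7920
  a_7 = 4·7920 + 2·1780 = 35240
  a_8 = 4·35240 + 2·7920 = 156800
  a_9 = 4·156800 + 2·35240 = 697680

4,2 ; 697680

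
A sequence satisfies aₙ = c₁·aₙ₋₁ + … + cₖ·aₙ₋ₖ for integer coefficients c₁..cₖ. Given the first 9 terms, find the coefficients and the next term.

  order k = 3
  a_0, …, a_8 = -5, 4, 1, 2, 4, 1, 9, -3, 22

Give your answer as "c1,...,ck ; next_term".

  a_3 = -1·1 + 2·4 + 1·-5 = 2
  a_4 = -1·2 + 2·1 + 1·4 = 4
  a_5 = -1·4 + 2·2 + 1·1 = 1
  a_6 = -1·1 + 2·4 + 1·2 = 9
  a_7 = -1·9 + 2·1 + 1·4 = -3
  a_8 = -1·-3 + 2·9 + 1·1 = 22
  a_9 = -1·22 + 2·-3 + 1·9 = -19

-1,2,1 ; -19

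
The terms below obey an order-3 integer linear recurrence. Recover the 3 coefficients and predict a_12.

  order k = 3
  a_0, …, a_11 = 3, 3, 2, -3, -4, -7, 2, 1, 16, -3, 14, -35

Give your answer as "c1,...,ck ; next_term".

  a_3 = 0·2 + 1·3 + -2·3 = -3
  a_4 = 0·-3 + 1·2 + -2·3 = -4
  a_5 = 0·-4 + 1·-3 + -2·2 = -7
  a_6 = 0·-7 + 1·-4 + -2·-3 = 2
  a_7 = 0·2 + 1·-7 + -2·-4 = 1
  a_8 = 0·1 + 1·2 + -2·-7 = 16
  a_9 = 0·16 + 1·1 + -2·2 = -3
  a_10 = 0·-3 + 1·16 + -2·1 = 14
  a_11 = 0·14 + 1·-3 + -2·16 = -35
  a_12 = 0·-35 + 1·14 + -2·-3 = 20

0,1,-2 ; 20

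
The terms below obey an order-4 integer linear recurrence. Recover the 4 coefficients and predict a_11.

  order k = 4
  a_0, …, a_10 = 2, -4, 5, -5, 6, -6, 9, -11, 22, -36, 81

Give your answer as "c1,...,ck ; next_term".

-2,2,4,1 ; -157

  a_4 = -2·-5 + 2·5 + 4·-4 + 1·2 = 6
  a_5 = -2·6 + 2·-5 + 4·5 + 1·-4 = -6
  a_6 = -2·-6 + 2·6 + 4·-5 + 1·5 = 9
  a_7 = -2·9 + 2·-6 + 4·6 + 1·-5 = -11
  a_8 = -2·-11 + 2·9 + 4·-6 + 1·6 = 22
  a_9 = -2·22 + 2·-11 + 4·9 + 1·-6 = -36
  a_10 = -2·-36 + 2·22 + 4·-11 + 1·9 = 81
  a_11 = -2·81 + 2·-36 + 4·22 + 1·-11 = -157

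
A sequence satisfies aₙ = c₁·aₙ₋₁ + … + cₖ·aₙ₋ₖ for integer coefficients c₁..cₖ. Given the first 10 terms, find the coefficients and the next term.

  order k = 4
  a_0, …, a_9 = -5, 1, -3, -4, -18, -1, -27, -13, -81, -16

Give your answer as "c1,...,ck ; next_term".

0,1,0,3 ; -162

  a_4 = 0·-4 + 1·-3 + 0·1 + 3·-5 = -18
  a_5 = 0·-18 + 1·-4 + 0·-3 + 3·1 = -1
  a_6 = 0·-1 + 1·-18 + 0·-4 + 3·-3 = -27
  a_7 = 0·-27 + 1·-1 + 0·-18 + 3·-4 = -13
  a_8 = 0·-13 + 1·-27 + 0·-1 + 3·-18 = -81
  a_9 = 0·-81 + 1·-13 + 0·-27 + 3·-1 = -16
  a_10 = 0·-16 + 1·-81 + 0·-13 + 3·-27 = -162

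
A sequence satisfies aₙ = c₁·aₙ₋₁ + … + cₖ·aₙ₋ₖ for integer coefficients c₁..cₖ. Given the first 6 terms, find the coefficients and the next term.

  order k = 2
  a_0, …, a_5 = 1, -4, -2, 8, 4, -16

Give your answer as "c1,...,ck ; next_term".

  a_2 = 0·-4 + -2·1 = -2
  a_3 = 0·-2 + -2·-4 = 8
  a_4 = 0·8 + -2·-2 = 4
  a_5 = 0·4 + -2·8 = -16
  a_6 = 0·-16 + -2·4 = -8

0,-2 ; -8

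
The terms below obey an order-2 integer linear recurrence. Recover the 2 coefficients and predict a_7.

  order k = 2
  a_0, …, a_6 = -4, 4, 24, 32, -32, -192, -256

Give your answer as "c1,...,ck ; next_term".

  a_2 = 2·4 + -4·-4 = 24
  a_3 = 2·24 + -4·4 = 32
  a_4 = 2·32 + -4·24 = -32
  a_5 = 2·-32 + -4·32 = -192
  a_6 = 2·-192 + -4·-32 = -256
  a_7 = 2·-256 + -4·-192 = 256

2,-4 ; 256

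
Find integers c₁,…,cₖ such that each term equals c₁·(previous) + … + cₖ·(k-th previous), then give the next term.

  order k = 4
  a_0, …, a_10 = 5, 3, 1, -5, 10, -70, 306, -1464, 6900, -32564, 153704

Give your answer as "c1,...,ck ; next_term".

  a_4 = -4·-5 + 4·1 + 2·3 + -4·5 = 10
  a_5 = -4·10 + 4·-5 + 2·1 + -4·3 = -70
  a_6 = -4·-70 + 4·10 + 2·-5 + -4·1 = 306
  a_7 = -4·306 + 4·-70 + 2·10 + -4·-5 = -1464
  a_8 = -4·-1464 + 4·306 + 2·-70 + -4·10 = 6900
  a_9 = -4·6900 + 4·-1464 + 2·306 + -4·-70 = -32564
  a_10 = -4·-32564 + 4·6900 + 2·-1464 + -4·306 = 153704
  a_11 = -4·153704 + 4·-32564 + 2·6900 + -4·-1464 = -725416

-4,4,2,-4 ; -725416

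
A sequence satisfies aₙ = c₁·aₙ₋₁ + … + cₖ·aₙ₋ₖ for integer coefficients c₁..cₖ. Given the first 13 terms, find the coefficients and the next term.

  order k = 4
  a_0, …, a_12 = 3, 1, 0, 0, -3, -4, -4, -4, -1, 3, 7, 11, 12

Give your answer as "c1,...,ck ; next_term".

  a_4 = 1·0 + 0·0 + 0·1 + -1·3 = -3
  a_5 = 1·-3 + 0·0 + 0·0 + -1·1 = -4
  a_6 = 1·-4 + 0·-3 + 0·0 + -1·0 = -4
  a_7 = 1·-4 + 0·-4 + 0·-3 + -1·0 = -4
  a_8 = 1·-4 + 0·-4 + 0·-4 + -1·-3 = -1
  a_9 = 1·-1 + 0·-4 + 0·-4 + -1·-4 = 3
  a_10 = 1·3 + 0·-1 + 0·-4 + -1·-4 = 7
  a_11 = 1·7 + 0·3 + 0·-1 + -1·-4 = 11
  a_12 = 1·11 + 0·7 + 0·3 + -1·-1 = 12
  a_13 = 1·12 + 0·11 + 0·7 + -1·3 = 9

1,0,0,-1 ; 9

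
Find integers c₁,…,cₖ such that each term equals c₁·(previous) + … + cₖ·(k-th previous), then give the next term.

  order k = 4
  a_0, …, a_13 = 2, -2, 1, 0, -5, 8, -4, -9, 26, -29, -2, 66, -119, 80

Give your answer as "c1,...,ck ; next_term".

  a_4 = -1·0 + -1·1 + 1·-2 + -1·2 = -5
  a_5 = -1·-5 + -1·0 + 1·1 + -1·-2 = 8
  a_6 = -1·8 + -1·-5 + 1·0 + -1·1 = -4
  a_7 = -1·-4 + -1·8 + 1·-5 + -1·0 = -9
  a_8 = -1·-9 + -1·-4 + 1·8 + -1·-5 = 26
  a_9 = -1·26 + -1·-9 + 1·-4 + -1·8 = -29
  a_10 = -1·-29 + -1·26 + 1·-9 + -1·-4 = -2
  a_11 = -1·-2 + -1·-29 + 1·26 + -1·-9 = 66
  a_12 = -1·66 + -1·-2 + 1·-29 + -1·26 = -119
  a_13 = -1·-119 + -1·66 + 1·-2 + -1·-29 = 80
  a_14 = -1·80 + -1·-119 + 1·66 + -1·-2 = 107

-1,-1,1,-1 ; 107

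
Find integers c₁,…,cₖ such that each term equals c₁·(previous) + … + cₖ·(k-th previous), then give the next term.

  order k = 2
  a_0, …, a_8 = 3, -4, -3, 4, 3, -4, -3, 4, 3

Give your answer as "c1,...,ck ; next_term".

  a_2 = 0·-4 + -1·3 = -3
  a_3 = 0·-3 + -1·-4 = 4
  a_4 = 0·4 + -1·-3 = 3
  a_5 = 0·3 + -1·4 = -4
  a_6 = 0·-4 + -1·3 = -3
  a_7 = 0·-3 + -1·-4 = 4
  a_8 = 0·4 + -1·-3 = 3
  a_9 = 0·3 + -1·4 = -4

0,-1 ; -4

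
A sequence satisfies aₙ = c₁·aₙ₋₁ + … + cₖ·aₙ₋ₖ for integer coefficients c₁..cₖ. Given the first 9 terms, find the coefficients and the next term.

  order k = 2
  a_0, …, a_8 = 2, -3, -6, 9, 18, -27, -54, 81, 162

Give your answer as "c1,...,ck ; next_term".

0,-3 ; -243

  a_2 = 0·-3 + -3·2 = -6
  a_3 = 0·-6 + -3·-3 = 9
  a_4 = 0·9 + -3·-6 = 18
  a_5 = 0·18 + -3·9 = -27
  a_6 = 0·-27 + -3·18 = -54
  a_7 = 0·-54 + -3·-27 = 81
  a_8 = 0·81 + -3·-54 = 162
  a_9 = 0·162 + -3·81 = -243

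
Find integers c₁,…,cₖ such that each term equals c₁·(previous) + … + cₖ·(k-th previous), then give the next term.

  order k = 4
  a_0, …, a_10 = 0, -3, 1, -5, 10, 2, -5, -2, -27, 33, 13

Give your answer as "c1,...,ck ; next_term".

-1,-1,-2,-3 ; 14

  a_4 = -1·-5 + -1·1 + -2·-3 + -3·0 = 10
  a_5 = -1·10 + -1·-5 + -2·1 + -3·-3 = 2
  a_6 = -1·2 + -1·10 + -2·-5 + -3·1 = -5
  a_7 = -1·-5 + -1·2 + -2·10 + -3·-5 = -2
  a_8 = -1·-2 + -1·-5 + -2·2 + -3·10 = -27
  a_9 = -1·-27 + -1·-2 + -2·-5 + -3·2 = 33
  a_10 = -1·33 + -1·-27 + -2·-2 + -3·-5 = 13
  a_11 = -1·13 + -1·33 + -2·-27 + -3·-2 = 14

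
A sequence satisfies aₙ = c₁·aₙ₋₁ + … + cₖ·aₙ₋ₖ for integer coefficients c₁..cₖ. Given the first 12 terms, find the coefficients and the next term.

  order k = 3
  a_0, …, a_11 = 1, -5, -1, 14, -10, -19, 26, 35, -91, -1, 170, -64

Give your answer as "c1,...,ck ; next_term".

-2,-3,-3 ; -379

  a_3 = -2·-1 + -3·-5 + -3·1 = 14
  a_4 = -2·14 + -3·-1 + -3·-5 = -10
  a_5 = -2·-10 + -3·14 + -3·-1 = -19
  a_6 = -2·-19 + -3·-10 + -3·14 = 26
  a_7 = -2·26 + -3·-19 + -3·-10 = 35
  a_8 = -2·35 + -3·26 + -3·-19 = -91
  a_9 = -2·-91 + -3·35 + -3·26 = -1
  a_10 = -2·-1 + -3·-91 + -3·35 = 170
  a_11 = -2·170 + -3·-1 + -3·-91 = -64
  a_12 = -2·-64 + -3·170 + -3·-1 = -379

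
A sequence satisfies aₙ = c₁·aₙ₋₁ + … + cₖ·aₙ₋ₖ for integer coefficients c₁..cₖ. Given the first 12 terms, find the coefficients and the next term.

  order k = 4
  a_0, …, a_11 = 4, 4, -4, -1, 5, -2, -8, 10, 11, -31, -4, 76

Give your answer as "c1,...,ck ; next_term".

-1,-3,-1,-1 ; -44

  a_4 = -1·-1 + -3·-4 + -1·4 + -1·4 = 5
  a_5 = -1·5 + -3·-1 + -1·-4 + -1·4 = -2
  a_6 = -1·-2 + -3·5 + -1·-1 + -1·-4 = -8
  a_7 = -1·-8 + -3·-2 + -1·5 + -1·-1 = 10
  a_8 = -1·10 + -3·-8 + -1·-2 + -1·5 = 11
  a_9 = -1·11 + -3·10 + -1·-8 + -1·-2 = -31
  a_10 = -1·-31 + -3·11 + -1·10 + -1·-8 = -4
  a_11 = -1·-4 + -3·-31 + -1·11 + -1·10 = 76
  a_12 = -1·76 + -3·-4 + -1·-31 + -1·11 = -44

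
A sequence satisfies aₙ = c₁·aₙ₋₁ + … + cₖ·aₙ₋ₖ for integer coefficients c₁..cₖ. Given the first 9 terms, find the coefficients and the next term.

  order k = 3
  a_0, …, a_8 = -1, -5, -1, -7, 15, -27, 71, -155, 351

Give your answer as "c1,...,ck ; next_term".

-1,2,-2 ; -803

  a_3 = -1·-1 + 2·-5 + -2·-1 = -7
  a_4 = -1·-7 + 2·-1 + -2·-5 = 15
  a_5 = -1·15 + 2·-7 + -2·-1 = -27
  a_6 = -1·-27 + 2·15 + -2·-7 = 71
  a_7 = -1·71 + 2·-27 + -2·15 = -155
  a_8 = -1·-155 + 2·71 + -2·-27 = 351
  a_9 = -1·351 + 2·-155 + -2·71 = -803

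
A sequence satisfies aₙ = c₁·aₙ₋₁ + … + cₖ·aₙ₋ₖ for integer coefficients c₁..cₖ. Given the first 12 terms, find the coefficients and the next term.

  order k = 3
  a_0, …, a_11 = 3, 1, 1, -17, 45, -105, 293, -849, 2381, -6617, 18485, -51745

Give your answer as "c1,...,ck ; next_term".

-3,-2,-4 ; 144733

  a_3 = -3·1 + -2·1 + -4·3 = -17
  a_4 = -3·-17 + -2·1 + -4·1 = 45
  a_5 = -3·45 + -2·-17 + -4·1 = -105
  a_6 = -3·-105 + -2·45 + -4·-17 = 293
  a_7 = -3·293 + -2·-105 + -4·45 = -849
  a_8 = -3·-849 + -2·293 + -4·-105 = 2381
  a_9 = -3·2381 + -2·-849 + -4·293 = -6617
  a_10 = -3·-6617 + -2·2381 + -4·-849 = 18485
  a_11 = -3·18485 + -2·-6617 + -4·2381 = -51745
  a_12 = -3·-51745 + -2·18485 + -4·-6617 = 144733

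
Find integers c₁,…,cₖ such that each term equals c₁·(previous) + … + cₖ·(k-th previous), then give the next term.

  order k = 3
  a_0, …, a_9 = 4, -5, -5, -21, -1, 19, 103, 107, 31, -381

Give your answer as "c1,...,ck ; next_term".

1,0,-4 ; -809

  a_3 = 1·-5 + 0·-5 + -4·4 = -21
  a_4 = 1·-21 + 0·-5 + -4·-5 = -1
  a_5 = 1·-1 + 0·-21 + -4·-5 = 19
  a_6 = 1·19 + 0·-1 + -4·-21 = 103
  a_7 = 1·103 + 0·19 + -4·-1 = 107
  a_8 = 1·107 + 0·103 + -4·19 = 31
  a_9 = 1·31 + 0·107 + -4·103 = -381
  a_10 = 1·-381 + 0·31 + -4·107 = -809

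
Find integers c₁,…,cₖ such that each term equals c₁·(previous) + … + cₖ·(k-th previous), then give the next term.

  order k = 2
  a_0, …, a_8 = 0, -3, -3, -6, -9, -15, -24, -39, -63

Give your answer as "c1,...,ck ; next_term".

  a_2 = 1·-3 + 1·0 = -3
  a_3 = 1·-3 + 1·-3 = -6
  a_4 = 1·-6 + 1·-3 = -9
  a_5 = 1·-9 + 1·-6 = -15
  a_6 = 1·-15 + 1·-9 = -24
  a_7 = 1·-24 + 1·-15 = -39
  a_8 = 1·-39 + 1·-24 = -63
  a_9 = 1·-63 + 1·-39 = -102

1,1 ; -102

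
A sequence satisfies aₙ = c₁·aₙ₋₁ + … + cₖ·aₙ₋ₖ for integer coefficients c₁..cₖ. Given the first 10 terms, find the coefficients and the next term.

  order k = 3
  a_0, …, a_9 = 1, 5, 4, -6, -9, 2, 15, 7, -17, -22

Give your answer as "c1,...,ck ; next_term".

  a_3 = 0·4 + -1·5 + -1·1 = -6
  a_4 = 0·-6 + -1·4 + -1·5 = -9
  a_5 = 0·-9 + -1·-6 + -1·4 = 2
  a_6 = 0·2 + -1·-9 + -1·-6 = 15
  a_7 = 0·15 + -1·2 + -1·-9 = 7
  a_8 = 0·7 + -1·15 + -1·2 = -17
  a_9 = 0·-17 + -1·7 + -1·15 = -22
  a_10 = 0·-22 + -1·-17 + -1·7 = 10

0,-1,-1 ; 10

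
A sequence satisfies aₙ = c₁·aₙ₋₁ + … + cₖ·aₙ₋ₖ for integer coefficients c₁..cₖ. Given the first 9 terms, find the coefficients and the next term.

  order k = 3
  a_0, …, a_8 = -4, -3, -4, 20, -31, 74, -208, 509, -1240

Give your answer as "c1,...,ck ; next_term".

-2,0,-3 ; 3104

  a_3 = -2·-4 + 0·-3 + -3·-4 = 20
  a_4 = -2·20 + 0·-4 + -3·-3 = -31
  a_5 = -2·-31 + 0·20 + -3·-4 = 74
  a_6 = -2·74 + 0·-31 + -3·20 = -208
  a_7 = -2·-208 + 0·74 + -3·-31 = 509
  a_8 = -2·509 + 0·-208 + -3·74 = -1240
  a_9 = -2·-1240 + 0·509 + -3·-208 = 3104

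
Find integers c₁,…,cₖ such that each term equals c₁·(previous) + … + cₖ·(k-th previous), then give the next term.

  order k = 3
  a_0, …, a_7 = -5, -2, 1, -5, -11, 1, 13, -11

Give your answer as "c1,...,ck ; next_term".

  a_3 = 1·1 + -2·-2 + 2·-5 = -5
  a_4 = 1·-5 + -2·1 + 2·-2 = -11
  a_5 = 1·-11 + -2·-5 + 2·1 = 1
  a_6 = 1·1 + -2·-11 + 2·-5 = 13
  a_7 = 1·13 + -2·1 + 2·-11 = -11
  a_8 = 1·-11 + -2·13 + 2·1 = -35

1,-2,2 ; -35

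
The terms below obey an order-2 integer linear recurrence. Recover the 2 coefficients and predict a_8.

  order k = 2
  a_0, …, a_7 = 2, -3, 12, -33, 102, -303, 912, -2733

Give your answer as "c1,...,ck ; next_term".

  a_2 = -2·-3 + 3·2 = 12
  a_3 = -2·12 + 3·-3 = -33
  a_4 = -2·-33 + 3·12 = 102
  a_5 = -2·102 + 3·-33 = -303
  a_6 = -2·-303 + 3·102 = 912
  a_7 = -2·912 + 3·-303 = -2733
  a_8 = -2·-2733 + 3·912 = 8202

-2,3 ; 8202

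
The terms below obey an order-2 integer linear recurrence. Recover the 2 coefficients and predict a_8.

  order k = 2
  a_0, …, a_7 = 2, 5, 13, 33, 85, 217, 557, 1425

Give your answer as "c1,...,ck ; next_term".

  a_2 = 1·5 + 4·2 = 13
  a_3 = 1·13 + 4·5 = 33
  a_4 = 1·33 + 4·13 = 85
  a_5 = 1·85 + 4·33 = 217
  a_6 = 1·217 + 4·85 = 557
  a_7 = 1·557 + 4·217 = 1425
  a_8 = 1·1425 + 4·557 = 3653

1,4 ; 3653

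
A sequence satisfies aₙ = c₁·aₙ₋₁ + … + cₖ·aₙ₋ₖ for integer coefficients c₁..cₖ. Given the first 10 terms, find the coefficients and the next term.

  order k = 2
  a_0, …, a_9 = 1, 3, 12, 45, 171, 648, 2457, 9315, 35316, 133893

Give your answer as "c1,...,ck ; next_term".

3,3 ; 507627

  a_2 = 3·3 + 3·1 = 12
  a_3 = 3·12 + 3·3 = 45
  a_4 = 3·45 + 3·12 = 171
  a_5 = 3·171 + 3·45 = 648
  a_6 = 3·648 + 3·171 = 2457
  a_7 = 3·2457 + 3·648 = 9315
  a_8 = 3·9315 + 3·2457 = 35316
  a_9 = 3·35316 + 3·9315 = 133893
  a_10 = 3·133893 + 3·35316 = 507627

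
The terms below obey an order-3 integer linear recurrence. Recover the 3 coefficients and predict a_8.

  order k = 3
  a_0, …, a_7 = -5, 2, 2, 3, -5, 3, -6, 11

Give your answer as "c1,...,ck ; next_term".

-1,0,-1 ; -14

  a_3 = -1·2 + 0·2 + -1·-5 = 3
  a_4 = -1·3 + 0·2 + -1·2 = -5
  a_5 = -1·-5 + 0·3 + -1·2 = 3
  a_6 = -1·3 + 0·-5 + -1·3 = -6
  a_7 = -1·-6 + 0·3 + -1·-5 = 11
  a_8 = -1·11 + 0·-6 + -1·3 = -14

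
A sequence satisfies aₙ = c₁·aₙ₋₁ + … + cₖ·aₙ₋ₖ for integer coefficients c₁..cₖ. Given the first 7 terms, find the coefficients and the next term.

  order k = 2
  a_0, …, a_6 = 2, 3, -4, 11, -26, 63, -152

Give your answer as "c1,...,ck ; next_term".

  a_2 = -2·3 + 1·2 = -4
  a_3 = -2·-4 + 1·3 = 11
  a_4 = -2·11 + 1·-4 = -26
  a_5 = -2·-26 + 1·11 = 63
  a_6 = -2·63 + 1·-26 = -152
  a_7 = -2·-152 + 1·63 = 367

-2,1 ; 367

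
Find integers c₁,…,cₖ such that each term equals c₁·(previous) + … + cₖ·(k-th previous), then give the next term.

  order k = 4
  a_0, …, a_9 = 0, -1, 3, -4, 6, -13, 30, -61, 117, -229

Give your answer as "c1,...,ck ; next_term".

  a_4 = -2·-4 + -1·3 + -1·-1 + 2·0 = 6
  a_5 = -2·6 + -1·-4 + -1·3 + 2·-1 = -13
  a_6 = -2·-13 + -1·6 + -1·-4 + 2·3 = 30
  a_7 = -2·30 + -1·-13 + -1·6 + 2·-4 = -61
  a_8 = -2·-61 + -1·30 + -1·-13 + 2·6 = 117
  a_9 = -2·117 + -1·-61 + -1·30 + 2·-13 = -229
  a_10 = -2·-229 + -1·117 + -1·-61 + 2·30 = 462

-2,-1,-1,2 ; 462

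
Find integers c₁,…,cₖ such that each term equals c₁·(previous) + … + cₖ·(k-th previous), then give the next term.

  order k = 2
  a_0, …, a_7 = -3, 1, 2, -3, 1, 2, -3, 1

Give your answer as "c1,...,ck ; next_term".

  a_2 = -1·1 + -1·-3 = 2
  a_3 = -1·2 + -1·1 = -3
  a_4 = -1·-3 + -1·2 = 1
  a_5 = -1·1 + -1·-3 = 2
  a_6 = -1·2 + -1·1 = -3
  a_7 = -1·-3 + -1·2 = 1
  a_8 = -1·1 + -1·-3 = 2

-1,-1 ; 2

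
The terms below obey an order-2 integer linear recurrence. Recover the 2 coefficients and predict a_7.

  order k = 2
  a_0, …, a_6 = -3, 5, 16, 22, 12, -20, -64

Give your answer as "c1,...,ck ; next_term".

  a_2 = 2·5 + -2·-3 = 16
  a_3 = 2·16 + -2·5 = 22
  a_4 = 2·22 + -2·16 = 12
  a_5 = 2·12 + -2·22 = -20
  a_6 = 2·-20 + -2·12 = -64
  a_7 = 2·-64 + -2·-20 = -88

2,-2 ; -88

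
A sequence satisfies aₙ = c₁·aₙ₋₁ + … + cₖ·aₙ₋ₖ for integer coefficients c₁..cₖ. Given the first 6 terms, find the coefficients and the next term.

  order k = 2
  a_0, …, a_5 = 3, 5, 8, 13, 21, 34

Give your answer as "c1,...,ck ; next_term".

  a_2 = 1·5 + 1·3 = 8
  a_3 = 1·8 + 1·5 = 13
  a_4 = 1·13 + 1·8 = 21
  a_5 = 1·21 + 1·13 = 34
  a_6 = 1·34 + 1·21 = 55

1,1 ; 55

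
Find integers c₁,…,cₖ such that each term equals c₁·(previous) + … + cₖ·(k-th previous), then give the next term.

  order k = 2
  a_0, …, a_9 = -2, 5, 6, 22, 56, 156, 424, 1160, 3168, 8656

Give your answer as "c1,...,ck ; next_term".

  a_2 = 2·5 + 2·-2 = 6
  a_3 = 2·6 + 2·5 = 22
  a_4 = 2·22 + 2·6 = 56
  a_5 = 2·56 + 2·22 = 156
  a_6 = 2·156 + 2·56 = 424
  a_7 = 2·424 + 2·156 = 1160
  a_8 = 2·1160 + 2·424 = 3168
  a_9 = 2·3168 + 2·1160 = 8656
  a_10 = 2·8656 + 2·3168 = 23648

2,2 ; 23648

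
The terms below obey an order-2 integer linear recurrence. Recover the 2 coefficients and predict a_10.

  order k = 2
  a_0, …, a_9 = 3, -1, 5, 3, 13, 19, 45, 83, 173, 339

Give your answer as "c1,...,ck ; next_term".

  a_2 = 1·-1 + 2·3 = 5
  a_3 = 1·5 + 2·-1 = 3
  a_4 = 1·3 + 2·5 = 13
  a_5 = 1·13 + 2·3 = 19
  a_6 = 1·19 + 2·13 = 45
  a_7 = 1·45 + 2·19 = 83
  a_8 = 1·83 + 2·45 = 173
  a_9 = 1·173 + 2·83 = 339
  a_10 = 1·339 + 2·173 = 685

1,2 ; 685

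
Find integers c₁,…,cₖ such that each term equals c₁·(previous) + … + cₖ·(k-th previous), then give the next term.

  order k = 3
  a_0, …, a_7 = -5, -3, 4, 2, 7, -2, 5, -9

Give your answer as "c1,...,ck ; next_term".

0,1,-1 ; 7

  a_3 = 0·4 + 1·-3 + -1·-5 = 2
  a_4 = 0·2 + 1·4 + -1·-3 = 7
  a_5 = 0·7 + 1·2 + -1·4 = -2
  a_6 = 0·-2 + 1·7 + -1·2 = 5
  a_7 = 0·5 + 1·-2 + -1·7 = -9
  a_8 = 0·-9 + 1·5 + -1·-2 = 7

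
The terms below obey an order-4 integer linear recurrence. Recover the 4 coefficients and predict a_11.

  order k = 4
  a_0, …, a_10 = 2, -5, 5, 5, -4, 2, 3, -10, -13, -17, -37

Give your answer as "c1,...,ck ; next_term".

  a_4 = 2·5 + -1·5 + 1·-5 + -2·2 = -4
  a_5 = 2·-4 + -1·5 + 1·5 + -2·-5 = 2
  a_6 = 2·2 + -1·-4 + 1·5 + -2·5 = 3
  a_7 = 2·3 + -1·2 + 1·-4 + -2·5 = -10
  a_8 = 2·-10 + -1·3 + 1·2 + -2·-4 = -13
  a_9 = 2·-13 + -1·-10 + 1·3 + -2·2 = -17
  a_10 = 2·-17 + -1·-13 + 1·-10 + -2·3 = -37
  a_11 = 2·-37 + -1·-17 + 1·-13 + -2·-10 = -50

2,-1,1,-2 ; -50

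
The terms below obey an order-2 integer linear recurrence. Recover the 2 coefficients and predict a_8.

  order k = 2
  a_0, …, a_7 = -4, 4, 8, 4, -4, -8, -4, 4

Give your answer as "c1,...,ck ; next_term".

1,-1 ; 8

  a_2 = 1·4 + -1·-4 = 8
  a_3 = 1·8 + -1·4 = 4
  a_4 = 1·4 + -1·8 = -4
  a_5 = 1·-4 + -1·4 = -8
  a_6 = 1·-8 + -1·-4 = -4
  a_7 = 1·-4 + -1·-8 = 4
  a_8 = 1·4 + -1·-4 = 8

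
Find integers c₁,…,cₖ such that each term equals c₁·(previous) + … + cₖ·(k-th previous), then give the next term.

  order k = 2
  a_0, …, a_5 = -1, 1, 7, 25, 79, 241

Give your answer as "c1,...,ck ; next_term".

4,-3 ; 727

  a_2 = 4·1 + -3·-1 = 7
  a_3 = 4·7 + -3·1 = 25
  a_4 = 4·25 + -3·7 = 79
  a_5 = 4·79 + -3·25 = 241
  a_6 = 4·241 + -3·79 = 727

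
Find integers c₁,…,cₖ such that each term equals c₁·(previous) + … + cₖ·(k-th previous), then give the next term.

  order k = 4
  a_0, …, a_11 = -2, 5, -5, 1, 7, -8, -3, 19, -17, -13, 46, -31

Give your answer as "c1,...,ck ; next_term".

  a_4 = -1·1 + -1·-5 + 1·5 + 1·-2 = 7
  a_5 = -1·7 + -1·1 + 1·-5 + 1·5 = -8
  a_6 = -1·-8 + -1·7 + 1·1 + 1·-5 = -3
  a_7 = -1·-3 + -1·-8 + 1·7 + 1·1 = 19
  a_8 = -1·19 + -1·-3 + 1·-8 + 1·7 = -17
  a_9 = -1·-17 + -1·19 + 1·-3 + 1·-8 = -13
  a_10 = -1·-13 + -1·-17 + 1·19 + 1·-3 = 46
  a_11 = -1·46 + -1·-13 + 1·-17 + 1·19 = -31
  a_12 = -1·-31 + -1·46 + 1·-13 + 1·-17 = -45

-1,-1,1,1 ; -45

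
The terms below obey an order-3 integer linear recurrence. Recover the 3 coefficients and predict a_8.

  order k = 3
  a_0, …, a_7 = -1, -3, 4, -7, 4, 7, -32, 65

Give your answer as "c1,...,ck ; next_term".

-2,-1,2 ; -84

  a_3 = -2·4 + -1·-3 + 2·-1 = -7
  a_4 = -2·-7 + -1·4 + 2·-3 = 4
  a_5 = -2·4 + -1·-7 + 2·4 = 7
  a_6 = -2·7 + -1·4 + 2·-7 = -32
  a_7 = -2·-32 + -1·7 + 2·4 = 65
  a_8 = -2·65 + -1·-32 + 2·7 = -84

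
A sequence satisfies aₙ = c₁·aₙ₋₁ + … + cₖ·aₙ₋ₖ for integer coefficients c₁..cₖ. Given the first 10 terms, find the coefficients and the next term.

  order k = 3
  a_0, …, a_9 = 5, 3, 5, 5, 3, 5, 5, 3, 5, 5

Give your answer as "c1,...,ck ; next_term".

  a_3 = 0·5 + 0·3 + 1·5 = 5
  a_4 = 0·5 + 0·5 + 1·3 = 3
  a_5 = 0·3 + 0·5 + 1·5 = 5
  a_6 = 0·5 + 0·3 + 1·5 = 5
  a_7 = 0·5 + 0·5 + 1·3 = 3
  a_8 = 0·3 + 0·5 + 1·5 = 5
  a_9 = 0·5 + 0·3 + 1·5 = 5
  a_10 = 0·5 + 0·5 + 1·3 = 3

0,0,1 ; 3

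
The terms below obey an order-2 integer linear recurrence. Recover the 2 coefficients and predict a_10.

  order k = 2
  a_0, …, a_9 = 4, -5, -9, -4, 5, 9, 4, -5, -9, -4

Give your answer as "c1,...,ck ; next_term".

  a_2 = 1·-5 + -1·4 = -9
  a_3 = 1·-9 + -1·-5 = -4
  a_4 = 1·-4 + -1·-9 = 5
  a_5 = 1·5 + -1·-4 = 9
  a_6 = 1·9 + -1·5 = 4
  a_7 = 1·4 + -1·9 = -5
  a_8 = 1·-5 + -1·4 = -9
  a_9 = 1·-9 + -1·-5 = -4
  a_10 = 1·-4 + -1·-9 = 5

1,-1 ; 5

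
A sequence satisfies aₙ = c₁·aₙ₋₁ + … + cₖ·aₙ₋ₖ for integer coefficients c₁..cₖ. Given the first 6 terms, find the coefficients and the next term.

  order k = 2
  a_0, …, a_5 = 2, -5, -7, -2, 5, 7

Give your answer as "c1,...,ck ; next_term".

1,-1 ; 2

  a_2 = 1·-5 + -1·2 = -7
  a_3 = 1·-7 + -1·-5 = -2
  a_4 = 1·-2 + -1·-7 = 5
  a_5 = 1·5 + -1·-2 = 7
  a_6 = 1·7 + -1·5 = 2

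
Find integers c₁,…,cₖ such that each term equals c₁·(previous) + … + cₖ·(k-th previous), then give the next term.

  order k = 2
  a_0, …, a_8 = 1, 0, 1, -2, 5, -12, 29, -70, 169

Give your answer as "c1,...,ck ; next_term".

  a_2 = -2·0 + 1·1 = 1
  a_3 = -2·1 + 1·0 = -2
  a_4 = -2·-2 + 1·1 = 5
  a_5 = -2·5 + 1·-2 = -12
  a_6 = -2·-12 + 1·5 = 29
  a_7 = -2·29 + 1·-12 = -70
  a_8 = -2·-70 + 1·29 = 169
  a_9 = -2·169 + 1·-70 = -408

-2,1 ; -408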